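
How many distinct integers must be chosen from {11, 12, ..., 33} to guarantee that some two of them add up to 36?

17

A set avoiding the sum 36 can contain at most one of each pair {x, 36−x}, plus the 9 elements whose complement lies outside the range or equal to its own complement.
The integers 18, …, 33 (16 of them) are such a set: any two sum to at least 18+19 = 37 > 36.
Pigeonhole: any 17th integer completes one of the 7 pairs, so 17 choices force a sum of 36.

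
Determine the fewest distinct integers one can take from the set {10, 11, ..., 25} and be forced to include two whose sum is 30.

Group the elements by complementary pair {x, 30−x}: {10,20}, {11,19}, {12,18}, …, giving 5 two-element pairs; the single value 15 (it cannot pair with itself since the integers are distinct); and 5 integers whose partner 30−x falls outside [10,25].
Treating each of those 11 groups as a pigeonhole, one can pick one integer per group — 11 integers — with no two summing to 30.
The 12th integer lands in an occupied pair, forcing a sum of 30.

12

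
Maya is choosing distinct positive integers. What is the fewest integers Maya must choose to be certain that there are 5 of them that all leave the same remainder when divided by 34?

Pigeonhole: the 34 residue classes mod 34 are the pigeonholes.
With 136 integers one could put 4 in each residue class and have no class reach 5.
The 137th integer pushes some class to 5, so 34·4 + 1 = 137.

137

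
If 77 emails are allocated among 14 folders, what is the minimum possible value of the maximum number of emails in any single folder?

6

The 14 folders are the holes and the 77 emails are the pigeons.
If every folder held at most 5 emails, the total would be at most 14 × 5 = 70, which is less than 77.
So some folder holds at least ⌈77/14⌉ = 6 emails.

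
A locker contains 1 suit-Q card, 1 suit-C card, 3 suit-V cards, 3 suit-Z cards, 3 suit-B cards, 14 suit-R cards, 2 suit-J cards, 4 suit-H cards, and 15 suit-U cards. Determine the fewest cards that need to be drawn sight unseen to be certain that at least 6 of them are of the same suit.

Put each drawn card into a box by suit. The largest draw with every box below 6 takes min(count, 5) from each suit; suits with fewer than 5 contribute all they have.
Σ min(cᵢ, 5) = 1 + 1 + 3 + 3 + 3 + 5 + 2 + 4 + 5 = 27.
Draw number 27 + 1 = 28 must push one box to 6.

28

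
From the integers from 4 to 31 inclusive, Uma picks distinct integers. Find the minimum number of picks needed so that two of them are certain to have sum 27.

Two chosen integers sum to 27 exactly when both halves of some pair {x, 27−x} with 4 ≤ x ≤ 27−x ≤ 23 are chosen — 10 such pairs.
The remaining 8 elements (those with no distinct partner in range) can never complete a 27-sum, so the worst case takes all of them and one from each pair: 8 + 10 = 18.
The 19th integer has to be the second member of some pair, so 18 + 1 = 19.

19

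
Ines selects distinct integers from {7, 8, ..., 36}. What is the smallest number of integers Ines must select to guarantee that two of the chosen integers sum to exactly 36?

20

A set avoiding the sum 36 can contain at most one of each pair {x, 36−x}, plus the 8 elements whose complement lies outside the range or equal to its own complement.
The integers 18, …, 36 (19 of them) are such a set: any two sum to at least 18+19 = 37 > 36.
Any 20th integer completes one of the 11 pairs, so 20 choices force a sum of 36.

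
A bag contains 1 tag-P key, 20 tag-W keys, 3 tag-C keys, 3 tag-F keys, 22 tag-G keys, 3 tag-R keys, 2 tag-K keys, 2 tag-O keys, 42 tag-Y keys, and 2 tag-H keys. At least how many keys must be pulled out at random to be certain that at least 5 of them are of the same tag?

Pigeonhole: put each drawn key into a box by tag. The largest draw with every box below 5 takes min(count, 4) from each tag; tags with fewer than 4 contribute all they have.
Σ min(cᵢ, 4) = 1 + 4 + 3 + 3 + 4 + 3 + 2 + 2 + 4 + 2 = 28.
Draw number 28 + 1 = 29 must push one box to 5.

29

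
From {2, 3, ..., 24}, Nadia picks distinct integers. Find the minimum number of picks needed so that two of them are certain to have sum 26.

13

A set avoiding the sum 26 can contain at most one of each pair {x, 26−x}, plus the 1 element equal to its own complement.
The integers 13, …, 24 (12 of them) are such a set: any two sum to at least 13+14 = 27 > 26.
By pigeonhole, any 13th integer completes one of the 11 pairs, so 13 choices force a sum of 26.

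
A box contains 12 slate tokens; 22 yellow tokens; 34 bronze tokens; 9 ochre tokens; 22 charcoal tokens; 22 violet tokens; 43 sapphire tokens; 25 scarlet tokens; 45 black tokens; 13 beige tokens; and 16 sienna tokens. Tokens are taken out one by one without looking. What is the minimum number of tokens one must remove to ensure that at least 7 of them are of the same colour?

An adversary could hand out at most 6 tokens per colour: 6 + 6 + 6 + 6 + 6 + 6 + 6 + 6 + 6 + 6 + 6 = 66 tokens and still no colour has 7.
By pigeonhole, one more token lands in a colour already at 6, so 67 draws are enough and 66 are not.

67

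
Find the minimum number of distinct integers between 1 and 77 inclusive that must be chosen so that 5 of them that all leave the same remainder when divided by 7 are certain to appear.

29

By the pigeonhole principle, the 7 residue classes mod 7 are the pigeonholes.
With 28 integers one could put 4 in each residue class and have no class reach 5.
The 29th integer pushes some class to 5, so 7·4 + 1 = 29.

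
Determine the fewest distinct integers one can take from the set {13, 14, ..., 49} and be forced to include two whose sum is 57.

22

Group the elements by complementary pair {x, 57−x}: {13,44}, {14,43}, {15,42}, …, giving 16 two-element pairs and 5 integers whose partner 57−x falls outside [13,49].
Treating each of those 21 groups as a pigeonhole, one can pick one integer per group — 21 integers — with no two summing to 57.
The 22nd integer lands in an occupied pair, forcing a sum of 57.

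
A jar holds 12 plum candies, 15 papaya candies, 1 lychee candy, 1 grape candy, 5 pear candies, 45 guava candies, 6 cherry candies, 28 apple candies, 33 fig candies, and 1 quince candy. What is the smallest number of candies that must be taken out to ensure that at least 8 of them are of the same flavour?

An adversary could hand out at most 7 candies per flavour (5 flavours run out sooner): 7 + 7 + 1 + 1 + 5 + 7 + 6 + 7 + 7 + 1 = 49 candies and still no flavour has 8.
One more candy lands in a flavour already at 7, so 50 draws are enough and 49 are not.

50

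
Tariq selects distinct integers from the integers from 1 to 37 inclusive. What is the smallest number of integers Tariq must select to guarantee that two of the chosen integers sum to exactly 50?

Group the elements by complementary pair {x, 50−x}: {13,37}, {14,36}, {15,35}, …, giving 12 two-element pairs, the single value 25 (it cannot pair with itself since the integers are distinct), and 12 integers whose partner 50−x falls outside [1,37].
Pigeonhole: treating each of those 25 groups as a pigeonhole, one can pick one integer per group — 25 integers — with no two summing to 50.
The 26th integer lands in an occupied pair, forcing a sum of 50.

26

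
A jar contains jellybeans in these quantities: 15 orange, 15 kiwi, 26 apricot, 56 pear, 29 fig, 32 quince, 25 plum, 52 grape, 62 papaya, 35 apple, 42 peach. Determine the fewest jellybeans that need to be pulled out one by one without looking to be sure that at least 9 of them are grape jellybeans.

In the worst case for collecting grape jellybeans, every non-grape jellybean comes out first.
There are 15 + 15 + 26 + 56 + 29 + 32 + 25 + 62 + 35 + 42 = 337 non-grape jellybeans altogether.
After those, each further jellybean must be grape, so 337 + 9 = 346 draws guarantee 9 grape jellybeans.

346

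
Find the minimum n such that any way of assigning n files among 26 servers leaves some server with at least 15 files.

With 364 files one could put exactly 14 in each of the 26 servers, and no server would reach 15.
By pigeonhole, one more file must land in a server that already has 14, giving it 15.
So 26 × 14 + 1 = 365 files are required.

365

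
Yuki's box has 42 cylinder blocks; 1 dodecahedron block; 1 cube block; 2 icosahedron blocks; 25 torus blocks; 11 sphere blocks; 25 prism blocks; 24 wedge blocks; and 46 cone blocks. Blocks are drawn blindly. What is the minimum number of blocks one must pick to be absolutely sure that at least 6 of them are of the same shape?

35

By pigeonhole, the 9 shapes are the holes; the blocks drawn are the pigeons.
To avoid 6 of any one shape, the worst case takes at most 5 of each shape, or every block of a shape that has fewer than 5.
That gives 5 + 1 + 1 + 2 + 5 + 5 + 5 + 5 + 5 = 34 blocks with no shape reaching 6.
The next block forces some shape to 6, so 34 + 1 = 35.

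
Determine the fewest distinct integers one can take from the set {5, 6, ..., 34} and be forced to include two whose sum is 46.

Two chosen integers sum to 46 exactly when both halves of some pair {x, 46−x} with 12 ≤ x ≤ 46−x ≤ 34 are chosen — 11 such pairs.
The remaining 8 elements (those with no distinct partner in range) can never complete a 46-sum, so the worst case takes all of them and one from each pair: 8 + 11 = 19.
By pigeonhole, the 20th integer has to be the second member of some pair, so 19 + 1 = 20.

20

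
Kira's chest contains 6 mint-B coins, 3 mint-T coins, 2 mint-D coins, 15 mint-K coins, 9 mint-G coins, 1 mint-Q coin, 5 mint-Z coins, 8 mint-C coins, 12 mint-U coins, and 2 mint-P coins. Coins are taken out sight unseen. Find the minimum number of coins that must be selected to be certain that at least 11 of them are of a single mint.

The 10 mints are the holes; the coins drawn are the pigeons.
To avoid 11 of any one mint, the worst case takes at most 10 of each mint, or every coin of a mint that has fewer than 10.
That gives 6 + 3 + 2 + 10 + 9 + 1 + 5 + 8 + 10 + 2 = 56 coins with no mint reaching 11.
The next coin forces some mint to 11, so 56 + 1 = 57.

57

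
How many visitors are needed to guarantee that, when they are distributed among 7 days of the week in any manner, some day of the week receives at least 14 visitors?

92

With 91 visitors one could put exactly 13 in each of the 7 days of the week, and no day of the week would reach 14.
By the pigeonhole principle, one more visitor must land in a day of the week that already has 13, giving it 14.
So 7 × 13 + 1 = 92 visitors are required.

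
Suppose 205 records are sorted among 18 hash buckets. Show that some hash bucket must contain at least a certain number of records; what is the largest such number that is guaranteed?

By pigeonhole, the 18 hash buckets are the holes and the 205 records are the pigeons.
If every hash bucket held at most 11 records, the total would be at most 18 × 11 = 198, which is less than 205.
So some hash bucket holds at least ⌈205/18⌉ = 12 records.

12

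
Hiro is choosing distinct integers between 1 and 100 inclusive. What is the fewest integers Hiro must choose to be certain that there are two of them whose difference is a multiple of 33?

34

Integers whose pairwise differences are multiples of 33 are exactly those sharing a remainder mod 33. By pigeonhole, the 33 residue classes mod 33 are the pigeonholes.
With 33 integers one could put 1 in each residue class and have no class reach 2.
The 34th integer pushes some class to 2, so 33·1 + 1 = 34.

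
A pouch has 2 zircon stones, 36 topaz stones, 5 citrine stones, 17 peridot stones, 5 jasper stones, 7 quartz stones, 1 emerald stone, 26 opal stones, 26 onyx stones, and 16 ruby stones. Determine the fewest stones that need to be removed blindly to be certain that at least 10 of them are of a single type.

66

Put each drawn stone into a box by type. The largest draw with every box below 10 takes min(count, 9) from each type; types with fewer than 9 contribute all they have.
Σ min(cᵢ, 9) = 2 + 9 + 5 + 9 + 5 + 7 + 1 + 9 + 9 + 9 = 65.
Draw number 65 + 1 = 66 must push one box to 10.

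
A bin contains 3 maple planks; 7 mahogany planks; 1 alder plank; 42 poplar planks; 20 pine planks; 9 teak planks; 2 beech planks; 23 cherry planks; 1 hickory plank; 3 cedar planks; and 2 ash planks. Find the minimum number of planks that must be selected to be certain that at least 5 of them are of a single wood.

Put each drawn plank into a box by wood. The largest draw with every box below 5 takes min(count, 4) from each wood; woods with fewer than 4 contribute all they have.
Σ min(cᵢ, 4) = 3 + 4 + 1 + 4 + 4 + 4 + 2 + 4 + 1 + 3 + 2 = 32.
Draw number 32 + 1 = 33 must push one box to 5.

33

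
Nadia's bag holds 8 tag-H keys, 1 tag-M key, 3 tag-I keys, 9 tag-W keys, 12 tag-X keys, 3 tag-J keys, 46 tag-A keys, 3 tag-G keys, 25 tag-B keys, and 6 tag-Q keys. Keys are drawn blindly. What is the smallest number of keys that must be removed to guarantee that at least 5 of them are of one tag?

Pigeonhole: put each drawn key into a box by tag. The largest draw with every box below 5 takes min(count, 4) from each tag; tags with fewer than 4 contribute all they have.
Σ min(cᵢ, 4) = 4 + 1 + 3 + 4 + 4 + 3 + 4 + 3 + 4 + 4 = 34.
Draw number 34 + 1 = 35 must push one box to 5.

35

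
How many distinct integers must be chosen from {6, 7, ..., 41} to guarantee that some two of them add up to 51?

Two chosen integers sum to 51 exactly when both halves of some pair {x, 51−x} with 10 ≤ x ≤ 51−x ≤ 41 are chosen — 16 such pairs.
The remaining 4 elements (those with no distinct partner in range) can never complete a 51-sum, so the worst case takes all of them and one from each pair: 4 + 16 = 20.
The 21st integer has to be the second member of some pair, so 20 + 1 = 21.

21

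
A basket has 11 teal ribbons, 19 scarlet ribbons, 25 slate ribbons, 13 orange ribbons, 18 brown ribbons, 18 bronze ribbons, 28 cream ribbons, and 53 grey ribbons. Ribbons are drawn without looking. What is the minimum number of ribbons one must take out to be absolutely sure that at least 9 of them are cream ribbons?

In the worst case for collecting cream ribbons, every non-cream ribbon comes out first.
There are 11 + 19 + 25 + 13 + 18 + 18 + 53 = 157 non-cream ribbons altogether.
After those, each further ribbon must be cream, so 157 + 9 = 166 draws guarantee 9 cream ribbons.

166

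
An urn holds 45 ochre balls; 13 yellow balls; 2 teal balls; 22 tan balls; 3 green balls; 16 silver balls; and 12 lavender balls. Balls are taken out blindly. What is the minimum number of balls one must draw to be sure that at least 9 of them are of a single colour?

46

By the pigeonhole principle, the 7 colours are the holes; the balls drawn are the pigeons.
To avoid 9 of any one colour, the worst case takes at most 8 of each colour, or every ball of a colour that has fewer than 8.
That gives 8 + 8 + 2 + 8 + 3 + 8 + 8 = 45 balls with no colour reaching 9.
The next ball forces some colour to 9, so 45 + 1 = 46.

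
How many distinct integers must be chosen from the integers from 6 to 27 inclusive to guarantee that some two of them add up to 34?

A set avoiding the sum 34 can contain at most one of each pair {x, 34−x}, plus the 2 elements whose complement lies outside the range or equal to its own complement.
The integers 6, …, 17 (12 of them) are such a set: any two sum to at least 6+7 = 13 and at most 16+17 = 33 < 34.
By the pigeonhole principle, any 13th integer completes one of the 10 pairs, so 13 choices force a sum of 34.

13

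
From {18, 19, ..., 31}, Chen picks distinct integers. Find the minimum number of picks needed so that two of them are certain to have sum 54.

A set avoiding the sum 54 can contain at most one of each pair {x, 54−x}, plus the 6 elements whose complement lies outside the range or equal to its own complement.
The integers 18, …, 27 (10 of them) are such a set: any two sum to at least 18+19 = 37 and at most 26+27 = 53 < 54.
Any 11th integer completes one of the 4 pairs, so 11 choices force a sum of 54.

11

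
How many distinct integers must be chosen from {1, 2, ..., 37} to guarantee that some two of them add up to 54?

Group the elements by complementary pair {x, 54−x}: {17,37}, {18,36}, {19,35}, …, giving 10 two-element pairs; the single value 27 (it cannot pair with itself since the integers are distinct); and 16 integers whose partner 54−x falls outside [1,37].
By the pigeonhole principle, treating each of those 27 groups as a pigeonhole, one can pick one integer per group — 27 integers — with no two summing to 54.
The 28th integer lands in an occupied pair, forcing a sum of 54.

28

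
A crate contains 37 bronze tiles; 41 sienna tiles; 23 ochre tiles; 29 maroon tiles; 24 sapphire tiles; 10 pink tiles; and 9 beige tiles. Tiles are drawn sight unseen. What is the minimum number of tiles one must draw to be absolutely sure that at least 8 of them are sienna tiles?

140

In the worst case for collecting sienna tiles, every non-sienna tile comes out first.
There are 37 + 23 + 29 + 24 + 10 + 9 = 132 non-sienna tiles altogether.
After those, each further tile must be sienna, so 132 + 8 = 140 draws guarantee 8 sienna tiles.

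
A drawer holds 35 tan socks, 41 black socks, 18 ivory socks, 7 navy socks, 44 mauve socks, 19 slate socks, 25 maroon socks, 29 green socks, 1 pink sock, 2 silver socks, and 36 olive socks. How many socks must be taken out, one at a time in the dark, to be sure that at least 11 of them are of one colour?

91

By the pigeonhole principle, the 11 colours are the holes; the socks drawn are the pigeons.
To avoid 11 of any one colour, the worst case takes at most 10 of each colour, or every sock of a colour that has fewer than 10.
That gives 10 + 10 + 10 + 7 + 10 + 10 + 10 + 10 + 1 + 2 + 10 = 90 socks with no colour reaching 11.
The next sock forces some colour to 11, so 90 + 1 = 91.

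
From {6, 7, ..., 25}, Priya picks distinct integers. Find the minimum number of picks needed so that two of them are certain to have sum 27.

Two chosen integers sum to 27 exactly when both halves of some pair {x, 27−x} with 6 ≤ x ≤ 27−x ≤ 21 are chosen — 8 such pairs.
The remaining 4 elements (those with no distinct partner in range) can never complete a 27-sum, so the worst case takes all of them and one from each pair: 4 + 8 = 12.
Pigeonhole: the 13th integer has to be the second member of some pair, so 12 + 1 = 13.

13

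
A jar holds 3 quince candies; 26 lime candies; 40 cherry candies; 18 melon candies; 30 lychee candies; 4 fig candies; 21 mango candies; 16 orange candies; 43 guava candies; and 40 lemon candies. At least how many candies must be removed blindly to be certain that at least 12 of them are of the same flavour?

An adversary could hand out at most 11 candies per flavour (quince, fig run out sooner): 3 + 11 + 11 + 11 + 11 + 4 + 11 + 11 + 11 + 11 = 95 candies and still no flavour has 12.
One more candy lands in a flavour already at 11, so 96 draws are enough and 95 are not.

96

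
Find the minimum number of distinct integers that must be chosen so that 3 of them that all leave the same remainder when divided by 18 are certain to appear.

The 18 residue classes mod 18 are the pigeonholes.
With 36 integers one could put 2 in each residue class and have no class reach 3.
The 37th integer pushes some class to 3, so 18·2 + 1 = 37.

37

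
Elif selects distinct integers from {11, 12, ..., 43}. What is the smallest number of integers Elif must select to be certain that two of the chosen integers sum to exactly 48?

21

A set avoiding the sum 48 can contain at most one of each pair {x, 48−x}, plus the 7 elements whose complement lies outside the range or equal to its own complement.
The integers 24, …, 43 (20 of them) are such a set: any two sum to at least 24+25 = 49 > 48.
By pigeonhole, any 21st integer completes one of the 13 pairs, so 21 choices force a sum of 48.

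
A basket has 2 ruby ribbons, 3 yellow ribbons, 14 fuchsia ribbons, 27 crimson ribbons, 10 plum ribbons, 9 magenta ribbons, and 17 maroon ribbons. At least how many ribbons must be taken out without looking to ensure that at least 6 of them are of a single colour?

The 7 colours are the holes; the ribbons drawn are the pigeons.
To avoid 6 of any one colour, the worst case takes at most 5 of each colour, or every ribbon of a colour that has fewer than 5.
That gives 2 + 3 + 5 + 5 + 5 + 5 + 5 = 30 ribbons with no colour reaching 6.
The next ribbon forces some colour to 6, so 30 + 1 = 31.

31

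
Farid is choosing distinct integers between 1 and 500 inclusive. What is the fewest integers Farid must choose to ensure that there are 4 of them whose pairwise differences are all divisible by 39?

Integers whose pairwise differences are multiples of 39 are exactly those sharing a remainder mod 39. The 39 residue classes mod 39 are the pigeonholes.
With 117 integers one could put 3 in each residue class and have no class reach 4.
The 118th integer pushes some class to 4, so 39·3 + 1 = 118.

118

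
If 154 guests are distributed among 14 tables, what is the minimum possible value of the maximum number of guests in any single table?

By pigeonhole, the 14 tables are the holes and the 154 guests are the pigeons.
If every table held at most 10 guests, the total would be at most 14 × 10 = 140, which is less than 154.
So some table holds at least ⌈154/14⌉ = 11 guests.

11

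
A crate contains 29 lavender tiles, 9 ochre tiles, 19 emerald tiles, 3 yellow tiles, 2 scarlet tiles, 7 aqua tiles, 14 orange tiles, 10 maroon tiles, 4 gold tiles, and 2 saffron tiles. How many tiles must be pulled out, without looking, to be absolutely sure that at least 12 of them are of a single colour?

71

An adversary could hand out at most 11 tiles per colour (7 colours run out sooner): 11 + 9 + 11 + 3 + 2 + 7 + 11 + 10 + 4 + 2 = 70 tiles and still no colour has 12.
By the pigeonhole principle, one more tile lands in a colour already at 11, so 71 draws are enough and 70 are not.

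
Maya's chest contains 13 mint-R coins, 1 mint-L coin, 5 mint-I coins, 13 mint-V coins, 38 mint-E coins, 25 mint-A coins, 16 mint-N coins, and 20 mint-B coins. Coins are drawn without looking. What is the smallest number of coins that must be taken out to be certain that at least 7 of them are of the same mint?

Pigeonhole: put each drawn coin into a box by mint. The largest draw with every box below 7 takes min(count, 6) from each mint; mints with fewer than 6 contribute all they have.
Σ min(cᵢ, 6) = 6 + 1 + 5 + 6 + 6 + 6 + 6 + 6 = 42.
Draw number 42 + 1 = 43 must push one box to 7.

43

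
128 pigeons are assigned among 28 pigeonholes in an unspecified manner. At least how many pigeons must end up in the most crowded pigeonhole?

By the pigeonhole principle, the 28 pigeonholes are the holes and the 128 pigeons are the pigeons.
If every pigeonhole held at most 4 pigeons, the total would be at most 28 × 4 = 112, which is less than 128.
So some pigeonhole holds at least ⌈128/28⌉ = 5 pigeons.

5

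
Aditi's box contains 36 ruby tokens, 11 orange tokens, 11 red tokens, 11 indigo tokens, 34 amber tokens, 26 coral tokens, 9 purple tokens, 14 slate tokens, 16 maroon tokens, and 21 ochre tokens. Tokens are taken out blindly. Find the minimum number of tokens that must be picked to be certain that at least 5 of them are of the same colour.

41

An adversary could hand out at most 4 tokens per colour: 4 + 4 + 4 + 4 + 4 + 4 + 4 + 4 + 4 + 4 = 40 tokens and still no colour has 5.
One more token lands in a colour already at 4, so 41 draws are enough and 40 are not.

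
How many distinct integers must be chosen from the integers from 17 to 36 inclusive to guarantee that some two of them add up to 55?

Group the elements by complementary pair {x, 55−x}: {19,36}, {20,35}, {21,34}, …, giving 9 two-element pairs and 2 integers whose partner 55−x falls outside [17,36].
Treating each of those 11 groups as a pigeonhole, one can pick one integer per group — 11 integers — with no two summing to 55.
The 12th integer lands in an occupied pair, forcing a sum of 55.

12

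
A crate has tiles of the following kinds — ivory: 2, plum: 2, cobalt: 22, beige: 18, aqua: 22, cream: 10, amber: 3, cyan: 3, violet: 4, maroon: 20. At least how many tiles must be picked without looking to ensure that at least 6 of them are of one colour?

40

By the pigeonhole principle, the 10 colours are the holes; the tiles drawn are the pigeons.
To avoid 6 of any one colour, the worst case takes at most 5 of each colour, or every tile of a colour that has fewer than 5.
That gives 2 + 2 + 5 + 5 + 5 + 5 + 3 + 3 + 4 + 5 = 39 tiles with no colour reaching 6.
The next tile forces some colour to 6, so 39 + 1 = 40.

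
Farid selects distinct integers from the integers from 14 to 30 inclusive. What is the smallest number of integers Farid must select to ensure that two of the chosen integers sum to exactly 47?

Group the elements by complementary pair {x, 47−x}: {17,30}, {18,29}, {19,28}, …, giving 7 two-element pairs and 3 integers whose partner 47−x falls outside [14,30].
Treating each of those 10 groups as a pigeonhole, one can pick one integer per group — 10 integers — with no two summing to 47.
The 11th integer lands in an occupied pair, forcing a sum of 47.

11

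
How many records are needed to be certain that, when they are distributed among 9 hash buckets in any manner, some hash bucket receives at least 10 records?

82

With 81 records one could put exactly 9 in each of the 9 hash buckets, and no hash bucket would reach 10.
Pigeonhole: one more record must land in a hash bucket that already has 9, giving it 10.
So 9 × 9 + 1 = 82 records are required.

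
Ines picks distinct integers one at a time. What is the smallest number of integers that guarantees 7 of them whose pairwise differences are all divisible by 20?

121

Integers whose pairwise differences are multiples of 20 are exactly those sharing a remainder mod 20. The 20 residue classes mod 20 are the pigeonholes.
With 120 integers one could put 6 in each residue class and have no class reach 7.
The 121st integer pushes some class to 7, so 20·6 + 1 = 121.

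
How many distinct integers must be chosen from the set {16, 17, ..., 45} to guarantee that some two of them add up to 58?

18

Group the elements by complementary pair {x, 58−x}: {16,42}, {17,41}, {18,40}, …, giving 13 two-element pairs, the single value 29 (it cannot pair with itself since the integers are distinct), and 3 integers whose partner 58−x falls outside [16,45].
Pigeonhole: treating each of those 17 groups as a pigeonhole, one can pick one integer per group — 17 integers — with no two summing to 58.
The 18th integer lands in an occupied pair, forcing a sum of 58.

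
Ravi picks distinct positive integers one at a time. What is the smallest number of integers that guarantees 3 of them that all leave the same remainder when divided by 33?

The 33 residue classes mod 33 are the pigeonholes.
With 66 integers one could put 2 in each residue class and have no class reach 3.
The 67th integer pushes some class to 3, so 33·2 + 1 = 67.

67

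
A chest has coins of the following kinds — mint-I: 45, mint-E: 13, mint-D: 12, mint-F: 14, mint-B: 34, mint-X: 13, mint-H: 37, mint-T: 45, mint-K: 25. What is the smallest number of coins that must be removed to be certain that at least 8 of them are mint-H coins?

209

In the worst case for collecting mint-H coins, every non-mint-H coin comes out first.
There are 45 + 13 + 12 + 14 + 34 + 13 + 45 + 25 = 201 non-mint-H coins altogether.
After those, each further coin must be mint-H, so 201 + 8 = 209 draws guarantee 8 mint-H coins.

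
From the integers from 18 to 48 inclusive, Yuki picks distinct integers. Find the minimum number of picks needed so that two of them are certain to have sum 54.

23

A set avoiding the sum 54 can contain at most one of each pair {x, 54−x}, plus the 13 elements whose complement lies outside the range or equal to its own complement.
The integers 27, …, 48 (22 of them) are such a set: any two sum to at least 27+28 = 55 > 54.
Any 23rd integer completes one of the 9 pairs, so 23 choices force a sum of 54.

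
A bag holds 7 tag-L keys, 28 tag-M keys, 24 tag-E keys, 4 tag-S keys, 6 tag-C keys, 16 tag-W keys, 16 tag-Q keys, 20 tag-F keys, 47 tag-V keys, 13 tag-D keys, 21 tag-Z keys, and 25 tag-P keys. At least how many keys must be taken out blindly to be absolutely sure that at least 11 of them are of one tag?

108

An adversary could hand out at most 10 keys per tag (tag-L, tag-S, tag-C run out sooner): 7 + 10 + 10 + 4 + 6 + 10 + 10 + 10 + 10 + 10 + 10 + 10 = 107 keys and still no tag has 11.
One more key lands in a tag already at 10, so 108 draws are enough and 107 are not.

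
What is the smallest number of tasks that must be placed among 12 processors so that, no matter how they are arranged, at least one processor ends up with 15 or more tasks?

169

With 168 tasks one could put exactly 14 in each of the 12 processors, and no processor would reach 15.
One more task must land in a processor that already has 14, giving it 15.
So 12 × 14 + 1 = 169 tasks are required.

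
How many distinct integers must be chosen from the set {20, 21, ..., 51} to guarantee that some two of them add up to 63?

21

Group the elements by complementary pair {x, 63−x}: {20,43}, {21,42}, {22,41}, …, giving 12 two-element pairs and 8 integers whose partner 63−x falls outside [20,51].
By pigeonhole, treating each of those 20 groups as a pigeonhole, one can pick one integer per group — 20 integers — with no two summing to 63.
The 21st integer lands in an occupied pair, forcing a sum of 63.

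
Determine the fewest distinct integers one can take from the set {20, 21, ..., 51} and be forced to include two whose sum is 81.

Two chosen integers sum to 81 exactly when both halves of some pair {x, 81−x} with 30 ≤ x ≤ 81−x ≤ 51 are chosen — 11 such pairs.
The remaining 10 elements (those with no distinct partner in range) can never complete a 81-sum, so the worst case takes all of them and one from each pair: 10 + 11 = 21.
By the pigeonhole principle, the 22nd integer has to be the second member of some pair, so 21 + 1 = 22.

22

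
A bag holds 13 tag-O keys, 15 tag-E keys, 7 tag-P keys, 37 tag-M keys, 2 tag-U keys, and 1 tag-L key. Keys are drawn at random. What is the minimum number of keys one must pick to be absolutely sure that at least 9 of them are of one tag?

35

An adversary could hand out at most 8 keys per tag (tag-P, tag-U, tag-L run out sooner): 8 + 8 + 7 + 8 + 2 + 1 = 34 keys and still no tag has 9.
One more key lands in a tag already at 8, so 35 draws are enough and 34 are not.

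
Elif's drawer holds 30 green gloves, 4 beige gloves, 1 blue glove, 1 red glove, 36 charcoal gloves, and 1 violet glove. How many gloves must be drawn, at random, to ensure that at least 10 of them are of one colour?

An adversary could hand out at most 9 gloves per colour (4 colours run out sooner): 9 + 4 + 1 + 1 + 9 + 1 = 25 gloves and still no colour has 10.
One more glove lands in a colour already at 9, so 26 draws are enough and 25 are not.

26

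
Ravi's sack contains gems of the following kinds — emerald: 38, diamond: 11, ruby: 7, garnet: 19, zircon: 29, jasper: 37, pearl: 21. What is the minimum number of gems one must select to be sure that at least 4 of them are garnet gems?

In the worst case for collecting garnet gems, every non-garnet gem comes out first.
There are 38 + 11 + 7 + 29 + 37 + 21 = 143 non-garnet gems altogether.
After those, each further gem must be garnet, so 143 + 4 = 147 draws guarantee 4 garnet gems.

147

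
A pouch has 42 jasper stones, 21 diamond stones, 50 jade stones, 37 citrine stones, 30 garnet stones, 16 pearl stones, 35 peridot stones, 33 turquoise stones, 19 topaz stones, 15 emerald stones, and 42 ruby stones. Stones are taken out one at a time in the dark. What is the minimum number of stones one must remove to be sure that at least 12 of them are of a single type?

122

Put each drawn stone into a box by type. The largest draw with every box below 12 takes min(count, 11) from each type.
Σ min(cᵢ, 11) = 11 + 11 + 11 + 11 + 11 + 11 + 11 + 11 + 11 + 11 + 11 = 121.
Draw number 121 + 1 = 122 must push one box to 12.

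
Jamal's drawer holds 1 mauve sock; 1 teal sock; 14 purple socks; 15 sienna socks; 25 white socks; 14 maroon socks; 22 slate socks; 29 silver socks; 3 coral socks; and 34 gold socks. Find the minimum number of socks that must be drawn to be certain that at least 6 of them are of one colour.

41

An adversary could hand out at most 5 socks per colour (mauve, teal, coral run out sooner): 1 + 1 + 5 + 5 + 5 + 5 + 5 + 5 + 3 + 5 = 40 socks and still no colour has 6.
One more sock lands in a colour already at 5, so 41 draws are enough and 40 are not.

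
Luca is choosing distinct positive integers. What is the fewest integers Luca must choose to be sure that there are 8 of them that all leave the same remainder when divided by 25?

176

Pigeonhole: the 25 residue classes mod 25 are the pigeonholes.
With 175 integers one could put 7 in each residue class and have no class reach 8.
The 176th integer pushes some class to 8, so 25·7 + 1 = 176.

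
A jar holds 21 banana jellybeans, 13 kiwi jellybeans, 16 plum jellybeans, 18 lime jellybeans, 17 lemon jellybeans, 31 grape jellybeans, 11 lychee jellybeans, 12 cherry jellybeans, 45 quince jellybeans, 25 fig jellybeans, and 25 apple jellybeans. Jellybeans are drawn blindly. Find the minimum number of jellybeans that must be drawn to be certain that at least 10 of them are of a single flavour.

Put each drawn jellybean into a box by flavour. The largest draw with every box below 10 takes min(count, 9) from each flavour.
Σ min(cᵢ, 9) = 9 + 9 + 9 + 9 + 9 + 9 + 9 + 9 + 9 + 9 + 9 = 99.
Draw number 99 + 1 = 100 must push one box to 10.

100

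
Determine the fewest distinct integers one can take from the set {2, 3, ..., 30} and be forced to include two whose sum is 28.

18

Two chosen integers sum to 28 exactly when both halves of some pair {x, 28−x} with 2 ≤ x ≤ 28−x ≤ 26 are chosen — 12 such pairs.
The remaining 5 elements (those with no distinct partner in range) can never complete a 28-sum, so the worst case takes all of them and one from each pair: 5 + 12 = 17.
Pigeonhole: the 18th integer has to be the second member of some pair, so 17 + 1 = 18.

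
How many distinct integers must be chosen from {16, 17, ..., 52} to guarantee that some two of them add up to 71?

21

Two chosen integers sum to 71 exactly when both halves of some pair {x, 71−x} with 19 ≤ x ≤ 71−x ≤ 52 are chosen — 17 such pairs.
The remaining 3 elements (those with no distinct partner in range) can never complete a 71-sum, so the worst case takes all of them and one from each pair: 3 + 17 = 20.
By pigeonhole, the 21st integer has to be the second member of some pair, so 20 + 1 = 21.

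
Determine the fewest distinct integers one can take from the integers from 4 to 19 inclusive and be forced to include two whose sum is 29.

12

Two chosen integers sum to 29 exactly when both halves of some pair {x, 29−x} with 10 ≤ x ≤ 29−x ≤ 19 are chosen — 5 such pairs.
The remaining 6 elements (those with no distinct partner in range) can never complete a 29-sum, so the worst case takes all of them and one from each pair: 6 + 5 = 11.
The 12th integer has to be the second member of some pair, so 11 + 1 = 12.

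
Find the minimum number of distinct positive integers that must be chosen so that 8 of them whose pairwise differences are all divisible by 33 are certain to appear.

Integers whose pairwise differences are multiples of 33 are exactly those sharing a remainder mod 33. The 33 residue classes mod 33 are the pigeonholes.
With 231 integers one could put 7 in each residue class and have no class reach 8.
The 232nd integer pushes some class to 8, so 33·7 + 1 = 232.

232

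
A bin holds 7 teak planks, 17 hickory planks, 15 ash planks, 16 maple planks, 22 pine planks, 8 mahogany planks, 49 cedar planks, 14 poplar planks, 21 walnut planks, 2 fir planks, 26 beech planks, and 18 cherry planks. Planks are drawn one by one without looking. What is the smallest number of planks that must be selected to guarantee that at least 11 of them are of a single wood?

An adversary could hand out at most 10 planks per wood (teak, mahogany, fir run out sooner): 7 + 10 + 10 + 10 + 10 + 8 + 10 + 10 + 10 + 2 + 10 + 10 = 107 planks and still no wood has 11.
One more plank lands in a wood already at 10, so 108 draws are enough and 107 are not.

108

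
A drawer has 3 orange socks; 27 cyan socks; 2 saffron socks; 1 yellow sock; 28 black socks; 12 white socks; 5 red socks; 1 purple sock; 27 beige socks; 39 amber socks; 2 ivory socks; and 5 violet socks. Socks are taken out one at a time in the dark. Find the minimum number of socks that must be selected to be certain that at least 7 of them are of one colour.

Pigeonhole: put each drawn sock into a box by colour. The largest draw with every box below 7 takes min(count, 6) from each colour; colours with fewer than 6 contribute all they have.
Σ min(cᵢ, 6) = 3 + 6 + 2 + 1 + 6 + 6 + 5 + 1 + 6 + 6 + 2 + 5 = 49.
Draw number 49 + 1 = 50 must push one box to 7.

50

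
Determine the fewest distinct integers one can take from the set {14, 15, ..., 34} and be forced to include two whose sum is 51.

A set avoiding the sum 51 can contain at most one of each pair {x, 51−x}, plus the 3 elements whose complement lies outside the range.
The integers 14, …, 25 (12 of them) are such a set: any two sum to at least 14+15 = 29 and at most 24+25 = 49 < 51.
Pigeonhole: any 13th integer completes one of the 9 pairs, so 13 choices force a sum of 51.

13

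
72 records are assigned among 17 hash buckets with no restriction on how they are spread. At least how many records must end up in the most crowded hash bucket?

The 17 hash buckets are the holes and the 72 records are the pigeons.
If every hash bucket held at most 4 records, the total would be at most 17 × 4 = 68, which is less than 72.
So some hash bucket holds at least ⌈72/17⌉ = 5 records.

5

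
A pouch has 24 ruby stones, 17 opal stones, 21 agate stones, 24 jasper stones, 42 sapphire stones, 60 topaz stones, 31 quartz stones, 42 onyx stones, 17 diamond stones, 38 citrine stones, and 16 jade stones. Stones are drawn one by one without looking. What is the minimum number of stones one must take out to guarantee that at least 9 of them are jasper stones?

317

In the worst case for collecting jasper stones, every non-jasper stone comes out first.
There are 24 + 17 + 21 + 42 + 60 + 31 + 42 + 17 + 38 + 16 = 308 non-jasper stones altogether.
After those, each further stone must be jasper, so 308 + 9 = 317 draws guarantee 9 jasper stones.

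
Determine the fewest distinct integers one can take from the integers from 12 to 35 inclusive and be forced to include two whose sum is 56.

Two chosen integers sum to 56 exactly when both halves of some pair {x, 56−x} with 21 ≤ x ≤ 56−x ≤ 35 are chosen — 7 such pairs.
The remaining 10 elements (those with no distinct partner in range) can never complete a 56-sum, so the worst case takes all of them and one from each pair: 10 + 7 = 17.
By pigeonhole, the 18th integer has to be the second member of some pair, so 17 + 1 = 18.

18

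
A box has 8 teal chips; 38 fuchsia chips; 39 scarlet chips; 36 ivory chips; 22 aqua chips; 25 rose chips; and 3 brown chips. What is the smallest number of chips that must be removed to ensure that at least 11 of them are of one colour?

62

By the pigeonhole principle, the 7 colours are the holes; the chips drawn are the pigeons.
To avoid 11 of any one colour, the worst case takes at most 10 of each colour, or every chip of a colour that has fewer than 10.
That gives 8 + 10 + 10 + 10 + 10 + 10 + 3 = 61 chips with no colour reaching 11.
The next chip forces some colour to 11, so 61 + 1 = 62.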